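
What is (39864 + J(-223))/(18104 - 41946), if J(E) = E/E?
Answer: -5695/3406 ≈ -1.6720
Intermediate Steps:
J(E) = 1
(39864 + J(-223))/(18104 - 41946) = (39864 + 1)/(18104 - 41946) = 39865/(-23842) = 39865*(-1/23842) = -5695/3406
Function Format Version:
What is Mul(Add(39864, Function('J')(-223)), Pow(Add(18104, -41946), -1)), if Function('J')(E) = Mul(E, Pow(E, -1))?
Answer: Rational(-5695, 3406) ≈ -1.6720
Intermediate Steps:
Function('J')(E) = 1
Mul(Add(39864, Function('J')(-223)), Pow(Add(18104, -41946), -1)) = Mul(Add(39864, 1), Pow(Add(18104, -41946), -1)) = Mul(39865, Pow(-23842, -1)) = Mul(39865, Rational(-1, 23842)) = Rational(-5695, 3406)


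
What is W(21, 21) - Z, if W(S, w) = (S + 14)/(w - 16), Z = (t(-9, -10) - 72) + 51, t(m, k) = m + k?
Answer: 47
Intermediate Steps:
t(m, k) = k + m
Z = -40 (Z = ((-10 - 9) - 72) + 51 = (-19 - 72) + 51 = -91 + 51 = -40)
W(S, w) = (14 + S)/(-16 + w)
W(21, 21) - Z = (14 + 21)/(-16 + 21) - 1*(-40) = 35/5 + 40 = (⅕)*35 + 40 = 7 + 40 = 47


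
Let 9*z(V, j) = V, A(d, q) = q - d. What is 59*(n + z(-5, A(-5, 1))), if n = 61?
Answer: 32096/9 ≈ 3566.2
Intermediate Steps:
z(V, j) = V/9
59*(n + z(-5, A(-5, 1))) = 59*(61 + (1/9)*(-5)) = 59*(61 - 5/9) = 59*(544/9) = 32096/9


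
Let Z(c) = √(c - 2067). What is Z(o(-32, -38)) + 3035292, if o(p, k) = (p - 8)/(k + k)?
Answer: 3035292 + I*√745997/19 ≈ 3.0353e+6 + 45.458*I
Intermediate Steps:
o(p, k) = (-8 + p)/(2*k) (o(p, k) = (-8 + p)/((2*k)) = (-8 + p)*(1/(2*k)) = (-8 + p)/(2*k))
Z(c) = √(-2067 + c)
Z(o(-32, -38)) + 3035292 = √(-2067 + (½)*(-8 - 32)/(-38)) + 3035292 = √(-2067 + (½)*(-1/38)*(-40)) + 3035292 = √(-2067 + 10/19) + 3035292 = √(-39263/19) + 3035292 = I*√745997/19 + 3035292 = 3035292 + I*√745997/19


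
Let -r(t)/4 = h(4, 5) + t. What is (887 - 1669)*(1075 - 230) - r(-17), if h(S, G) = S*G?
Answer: -660778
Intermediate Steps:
h(S, G) = G*S
r(t) = -80 - 4*t (r(t) = -4*(5*4 + t) = -4*(20 + t) = -80 - 4*t)
(887 - 1669)*(1075 - 230) - r(-17) = (887 - 1669)*(1075 - 230) - (-80 - 4*(-17)) = -782*845 - (-80 + 68) = -660790 - 1*(-12) = -660790 + 12 = -660778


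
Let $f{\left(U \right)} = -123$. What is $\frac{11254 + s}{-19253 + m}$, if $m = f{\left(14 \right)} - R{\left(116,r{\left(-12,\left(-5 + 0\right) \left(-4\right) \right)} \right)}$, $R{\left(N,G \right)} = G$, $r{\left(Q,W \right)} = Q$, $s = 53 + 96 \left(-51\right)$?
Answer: $- \frac{6411}{19364} \approx -0.33108$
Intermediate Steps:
$s = -4843$ ($s = 53 - 4896 = -4843$)
$m = -111$ ($m = -123 - -12 = -123 + 12 = -111$)
$\frac{11254 + s}{-19253 + m} = \frac{11254 - 4843}{-19253 - 111} = \frac{6411}{-19364} = 6411 \left(- \frac{1}{19364}\right) = - \frac{6411}{19364}$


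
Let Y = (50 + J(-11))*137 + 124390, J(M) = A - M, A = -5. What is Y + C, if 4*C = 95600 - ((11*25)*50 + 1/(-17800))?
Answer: 10859744401/71200 ≈ 1.5252e+5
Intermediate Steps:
J(M) = -5 - M
C = 1456930001/71200 (C = (95600 - ((11*25)*50 + 1/(-17800)))/4 = (95600 - (275*50 - 1/17800))/4 = (95600 - (13750 - 1/17800))/4 = (95600 - 1*244749999/17800)/4 = (95600 - 244749999/17800)/4 = (¼)*(1456930001/17800) = 1456930001/71200 ≈ 20463.)
Y = 132062 (Y = (50 + (-5 - 1*(-11)))*137 + 124390 = (50 + (-5 + 11))*137 + 124390 = (50 + 6)*137 + 124390 = 56*137 + 124390 = 7672 + 124390 = 132062)
Y + C = 132062 + 1456930001/71200 = 10859744401/71200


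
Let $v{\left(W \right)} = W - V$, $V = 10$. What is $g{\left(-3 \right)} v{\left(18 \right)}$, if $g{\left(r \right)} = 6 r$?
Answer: $-144$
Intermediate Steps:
$v{\left(W \right)} = -10 + W$ ($v{\left(W \right)} = W - 10 = -10 + W$)
$g{\left(-3 \right)} v{\left(18 \right)} = 6 \left(-3\right) \left(-10 + 18\right) = \left(-18\right) 8 = -144$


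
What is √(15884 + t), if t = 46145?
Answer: √62029 ≈ 249.06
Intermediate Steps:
√(15884 + t) = √(15884 + 46145) = √62029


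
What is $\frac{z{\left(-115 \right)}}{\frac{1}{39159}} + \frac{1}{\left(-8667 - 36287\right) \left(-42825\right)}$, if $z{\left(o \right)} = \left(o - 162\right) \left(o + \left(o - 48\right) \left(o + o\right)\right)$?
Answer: $- \frac{780473705387015981249}{1925155050} \approx -4.0541 \cdot 10^{11}$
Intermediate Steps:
$z{\left(o \right)} = \left(-162 + o\right) \left(o + 2 o \left(-48 + o\right)\right)$ ($z{\left(o \right)} = \left(-162 + o\right) \left(o + \left(-48 + o\right) 2 o\right) = \left(-162 + o\right) \left(o + 2 o \left(-48 + o\right)\right)$)
$\frac{z{\left(-115 \right)}}{\frac{1}{39159}} + \frac{1}{\left(-8667 - 36287\right) \left(-42825\right)} = \frac{\left(-115\right) \left(15390 - -48185 + 2 \left(-115\right)^{2}\right)}{\frac{1}{39159}} + \frac{1}{\left(-8667 - 36287\right) \left(-42825\right)} = - 115 \left(15390 + 48185 + 2 \cdot 13225\right) \frac{1}{\frac{1}{39159}} + \frac{1}{-44954} \left(- \frac{1}{42825}\right) = - 115 \left(15390 + 48185 + 26450\right) 39159 - - \frac{1}{1925155050} = \left(-115\right) 90025 \cdot 39159 + \frac{1}{1925155050} = \left(-10352875\right) 39159 + \frac{1}{1925155050} = -405408232125 + \frac{1}{1925155050} = - \frac{780473705387015981249}{1925155050}$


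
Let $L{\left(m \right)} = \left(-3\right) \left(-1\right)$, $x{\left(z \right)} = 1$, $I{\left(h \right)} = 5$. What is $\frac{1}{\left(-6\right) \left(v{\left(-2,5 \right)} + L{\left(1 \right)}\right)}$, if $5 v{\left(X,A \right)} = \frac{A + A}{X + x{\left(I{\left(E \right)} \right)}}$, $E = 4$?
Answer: $- \frac{1}{6} \approx -0.16667$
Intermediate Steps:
$L{\left(m \right)} = 3$
$v{\left(X,A \right)} = \frac{2 A}{5 \left(1 + X\right)}$ ($v{\left(X,A \right)} = \frac{\left(A + A\right) \frac{1}{X + 1}}{5} = \frac{2 A \frac{1}{1 + X}}{5} = \frac{2 A}{5 \left(1 + X\right)}$)
$\frac{1}{\left(-6\right) \left(v{\left(-2,5 \right)} + L{\left(1 \right)}\right)} = \frac{1}{\left(-6\right) \left(\frac{2}{5} \cdot 5 \frac{1}{1 - 2} + 3\right)} = \frac{1}{\left(-6\right) \left(\frac{2}{5} \cdot 5 \frac{1}{-1} + 3\right)} = \frac{1}{\left(-6\right) \left(\frac{2}{5} \cdot 5 \left(-1\right) + 3\right)} = \frac{1}{\left(-6\right) \left(-2 + 3\right)} = \frac{1}{\left(-6\right) 1} = \frac{1}{-6} = - \frac{1}{6}$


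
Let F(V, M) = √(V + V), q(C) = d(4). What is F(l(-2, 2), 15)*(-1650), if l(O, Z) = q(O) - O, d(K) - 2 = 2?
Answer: -3300*√3 ≈ -5715.8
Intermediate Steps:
d(K) = 4 (d(K) = 2 + 2 = 4)
q(C) = 4
l(O, Z) = 4 - O
F(V, M) = √2*√V (F(V, M) = √(2*V) = √2*√V)
F(l(-2, 2), 15)*(-1650) = (√2*√(4 - 1*(-2)))*(-1650) = (√2*√(4 + 2))*(-1650) = (√2*√6)*(-1650) = (2*√3)*(-1650) = -3300*√3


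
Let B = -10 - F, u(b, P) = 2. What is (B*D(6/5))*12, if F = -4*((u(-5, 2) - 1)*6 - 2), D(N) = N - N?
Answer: 0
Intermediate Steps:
D(N) = 0
F = -16 (F = -4*((2 - 1)*6 - 2) = -4*(1*6 - 2) = -4*(6 - 2) = -4*4 = -16)
B = 6 (B = -10 - 1*(-16) = -10 + 16 = 6)
(B*D(6/5))*12 = (6*0)*12 = 0*12 = 0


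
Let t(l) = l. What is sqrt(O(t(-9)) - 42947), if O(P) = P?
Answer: 2*I*sqrt(10739) ≈ 207.26*I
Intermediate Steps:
sqrt(O(t(-9)) - 42947) = sqrt(-9 - 42947) = sqrt(-42956) = 2*I*sqrt(10739)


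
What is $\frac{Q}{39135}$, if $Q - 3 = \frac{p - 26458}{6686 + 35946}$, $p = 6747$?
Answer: $\frac{21637}{333680664} \approx 6.4843 \cdot 10^{-5}$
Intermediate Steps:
$Q = \frac{108185}{42632}$ ($Q = 3 + \frac{6747 - 26458}{6686 + 35946} = 3 - \frac{19711}{42632} = \frac{108185}{42632} \approx 2.5376$)
$\frac{Q}{39135} = \frac{108185}{42632 \cdot 39135} = \frac{108185}{42632} \cdot \frac{1}{39135} = \frac{21637}{333680664}$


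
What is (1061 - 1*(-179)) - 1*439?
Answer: 801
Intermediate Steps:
(1061 - 1*(-179)) - 1*439 = (1061 + 179) - 439 = 1240 - 439 = 801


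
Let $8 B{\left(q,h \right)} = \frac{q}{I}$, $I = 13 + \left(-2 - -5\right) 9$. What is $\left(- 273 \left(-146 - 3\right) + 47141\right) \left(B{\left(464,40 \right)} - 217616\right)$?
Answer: $- \frac{191104745519}{10} \approx -1.911 \cdot 10^{10}$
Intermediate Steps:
$I = 40$ ($I = 13 + \left(-2 + 5\right) 9 = 13 + 3 \cdot 9 = 13 + 27 = 40$)
$B{\left(q,h \right)} = \frac{q}{320}$ ($B{\left(q,h \right)} = \frac{q \frac{1}{40}}{8} = \frac{\frac{1}{40} q}{8} = \frac{q}{320}$)
$\left(- 273 \left(-146 - 3\right) + 47141\right) \left(B{\left(464,40 \right)} - 217616\right) = \left(- 273 \left(-146 - 3\right) + 47141\right) \left(\frac{1}{320} \cdot 464 - 217616\right) = \left(\left(-273\right) \left(-149\right) + 47141\right) \left(\frac{29}{20} - 217616\right) = \left(40677 + 47141\right) \left(- \frac{4352291}{20}\right) = 87818 \left(- \frac{4352291}{20}\right) = - \frac{191104745519}{10}$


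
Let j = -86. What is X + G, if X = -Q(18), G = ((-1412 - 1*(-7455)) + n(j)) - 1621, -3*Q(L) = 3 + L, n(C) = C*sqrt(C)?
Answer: 4429 - 86*I*sqrt(86) ≈ 4429.0 - 797.53*I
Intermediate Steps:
n(C) = C**(3/2)
Q(L) = -1 - L/3 (Q(L) = -(3 + L)/3 = -1 - L/3)
G = 4422 - 86*I*sqrt(86) (G = ((-1412 - 1*(-7455)) + (-86)**(3/2)) - 1621 = ((-1412 + 7455) - 86*I*sqrt(86)) - 1621 = (6043 - 86*I*sqrt(86)) - 1621 = 4422 - 86*I*sqrt(86) ≈ 4422.0 - 797.53*I)
X = 7 (X = -(-1 - 1/3*18) = -(-1 - 6) = -1*(-7) = 7)
X + G = 7 + (4422 - 86*I*sqrt(86)) = 4429 - 86*I*sqrt(86)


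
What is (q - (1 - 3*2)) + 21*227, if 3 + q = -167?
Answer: 4602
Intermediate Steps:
q = -170 (q = -3 - 167 = -170)
(q - (1 - 3*2)) + 21*227 = (-170 - (1 - 3*2)) + 21*227 = (-170 - (1 - 6)) + 4767 = (-170 - 1*(-5)) + 4767 = (-170 + 5) + 4767 = -165 + 4767 = 4602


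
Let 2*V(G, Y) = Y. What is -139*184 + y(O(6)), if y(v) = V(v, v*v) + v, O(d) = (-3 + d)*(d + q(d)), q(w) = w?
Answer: -24892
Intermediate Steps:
V(G, Y) = Y/2
O(d) = 2*d*(-3 + d) (O(d) = (-3 + d)*(d + d) = (-3 + d)*(2*d) = 2*d*(-3 + d))
y(v) = v + v²/2 (y(v) = (v*v)/2 + v = v²/2 + v = v + v²/2)
-139*184 + y(O(6)) = -139*184 + (2*6*(-3 + 6))*(2 + 2*6*(-3 + 6))/2 = -25576 + (2*6*3)*(2 + 2*6*3)/2 = -25576 + (½)*36*(2 + 36) = -25576 + (½)*36*38 = -25576 + 684 = -24892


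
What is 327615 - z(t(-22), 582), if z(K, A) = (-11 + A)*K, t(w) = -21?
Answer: 339606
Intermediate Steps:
z(K, A) = K*(-11 + A)
327615 - z(t(-22), 582) = 327615 - (-21)*(-11 + 582) = 327615 - (-21)*571 = 327615 - 1*(-11991) = 327615 + 11991 = 339606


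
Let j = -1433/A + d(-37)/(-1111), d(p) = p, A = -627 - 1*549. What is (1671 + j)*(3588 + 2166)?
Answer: 299325440647/31108 ≈ 9.6221e+6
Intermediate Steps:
A = -1176 (A = -627 - 549 = -1176)
j = 1635575/1306536 (j = -1433/(-1176) - 37/(-1111) = -1433*(-1/1176) - 37*(-1/1111) = 1433/1176 + 37/1111 = 1635575/1306536 ≈ 1.2518)
(1671 + j)*(3588 + 2166) = (1671 + 1635575/1306536)*(3588 + 2166) = (2184857231/1306536)*5754 = 299325440647/31108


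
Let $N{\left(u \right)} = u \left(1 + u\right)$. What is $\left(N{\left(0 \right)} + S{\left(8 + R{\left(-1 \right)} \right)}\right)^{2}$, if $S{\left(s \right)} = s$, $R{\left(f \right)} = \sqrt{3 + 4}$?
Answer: $\left(8 + \sqrt{7}\right)^{2} \approx 113.33$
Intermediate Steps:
$R{\left(f \right)} = \sqrt{7}$
$\left(N{\left(0 \right)} + S{\left(8 + R{\left(-1 \right)} \right)}\right)^{2} = \left(0 \left(1 + 0\right) + \left(8 + \sqrt{7}\right)\right)^{2} = \left(0 \cdot 1 + \left(8 + \sqrt{7}\right)\right)^{2} = \left(0 + \left(8 + \sqrt{7}\right)\right)^{2} = \left(8 + \sqrt{7}\right)^{2}$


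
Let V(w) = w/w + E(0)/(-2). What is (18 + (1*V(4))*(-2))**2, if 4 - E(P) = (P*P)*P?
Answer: 400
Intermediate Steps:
E(P) = 4 - P**3 (E(P) = 4 - P*P*P = 4 - P**2*P = 4 - P**3)
V(w) = -1 (V(w) = w/w + (4 - 1*0**3)/(-2) = 1 + (4 - 1*0)*(-1/2) = 1 + (4 + 0)*(-1/2) = 1 + 4*(-1/2) = 1 - 2 = -1)
(18 + (1*V(4))*(-2))**2 = (18 + (1*(-1))*(-2))**2 = (18 - 1*(-2))**2 = (18 + 2)**2 = 20**2 = 400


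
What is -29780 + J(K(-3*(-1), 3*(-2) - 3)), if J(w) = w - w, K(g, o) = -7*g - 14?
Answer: -29780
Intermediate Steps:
K(g, o) = -14 - 7*g
J(w) = 0
-29780 + J(K(-3*(-1), 3*(-2) - 3)) = -29780 + 0 = -29780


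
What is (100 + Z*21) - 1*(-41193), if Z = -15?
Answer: 40978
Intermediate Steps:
(100 + Z*21) - 1*(-41193) = (100 - 15*21) - 1*(-41193) = (100 - 315) + 41193 = -215 + 41193 = 40978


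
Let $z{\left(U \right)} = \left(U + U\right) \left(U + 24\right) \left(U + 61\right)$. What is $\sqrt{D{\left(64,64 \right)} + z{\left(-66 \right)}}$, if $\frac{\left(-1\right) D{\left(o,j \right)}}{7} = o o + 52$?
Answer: $2 i \sqrt{14189} \approx 238.24 i$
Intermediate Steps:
$D{\left(o,j \right)} = -364 - 7 o^{2}$ ($D{\left(o,j \right)} = - 7 \left(o o + 52\right) = - 7 \left(o^{2} + 52\right) = - 7 \left(52 + o^{2}\right) = -364 - 7 o^{2}$)
$z{\left(U \right)} = 2 U \left(24 + U\right) \left(61 + U\right)$
$\sqrt{D{\left(64,64 \right)} + z{\left(-66 \right)}} = \sqrt{\left(-364 - 7 \cdot 64^{2}\right) + 2 \left(-66\right) \left(1464 + \left(-66\right)^{2} + 85 \left(-66\right)\right)} = \sqrt{\left(-364 - 28672\right) + 2 \left(-66\right) \left(1464 + 4356 - 5610\right)} = \sqrt{\left(-364 - 28672\right) + 2 \left(-66\right) 210} = \sqrt{-29036 - 27720} = \sqrt{-56756} = 2 i \sqrt{14189}$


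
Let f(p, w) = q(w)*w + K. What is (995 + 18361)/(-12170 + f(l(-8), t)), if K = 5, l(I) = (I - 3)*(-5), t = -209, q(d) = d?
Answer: 4839/7879 ≈ 0.61416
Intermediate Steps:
l(I) = 15 - 5*I (l(I) = (-3 + I)*(-5) = 15 - 5*I)
f(p, w) = 5 + w² (f(p, w) = w*w + 5 = w² + 5 = 5 + w²)
(995 + 18361)/(-12170 + f(l(-8), t)) = (995 + 18361)/(-12170 + (5 + (-209)²)) = 19356/(-12170 + (5 + 43681)) = 19356/(-12170 + 43686) = 19356/31516 = 19356*(1/31516) = 4839/7879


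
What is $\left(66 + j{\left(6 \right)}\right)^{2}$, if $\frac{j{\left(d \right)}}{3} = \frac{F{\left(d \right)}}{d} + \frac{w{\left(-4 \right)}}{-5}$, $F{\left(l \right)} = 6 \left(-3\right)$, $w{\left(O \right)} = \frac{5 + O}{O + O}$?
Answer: $\frac{5212089}{1600} \approx 3257.6$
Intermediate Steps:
$w{\left(O \right)} = \frac{5 + O}{2 O}$
$F{\left(l \right)} = -18$
$j{\left(d \right)} = \frac{3}{40} - \frac{54}{d}$ ($j{\left(d \right)} = 3 \left(- \frac{18}{d} + \frac{\frac{1}{2} \frac{1}{-4} \left(5 - 4\right)}{-5}\right) = 3 \left(- \frac{18}{d} + \frac{1}{2} \left(- \frac{1}{4}\right) 1 \left(- \frac{1}{5}\right)\right) = 3 \left(- \frac{18}{d} - - \frac{1}{40}\right) = 3 \left(- \frac{18}{d} + \frac{1}{40}\right) = 3 \left(\frac{1}{40} - \frac{18}{d}\right) = \frac{3}{40} - \frac{54}{d}$)
$\left(66 + j{\left(6 \right)}\right)^{2} = \left(66 + \left(\frac{3}{40} - \frac{54}{6}\right)\right)^{2} = \left(66 + \left(\frac{3}{40} - 9\right)\right)^{2} = \left(66 - \frac{357}{40}\right)^{2} = \left(\frac{2283}{40}\right)^{2} = \frac{5212089}{1600}$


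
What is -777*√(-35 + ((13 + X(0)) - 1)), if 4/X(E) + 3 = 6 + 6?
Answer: -259*I*√203 ≈ -3690.2*I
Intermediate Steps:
X(E) = 4/9 (X(E) = 4/(-3 + (6 + 6)) = 4/(-3 + 12) = 4/9)
-777*√(-35 + ((13 + X(0)) - 1)) = -777*√(-35 + ((13 + 4/9) - 1)) = -777*√(-35 + (121/9 - 1)) = -777*√(-35 + 112/9) = -259*I*√203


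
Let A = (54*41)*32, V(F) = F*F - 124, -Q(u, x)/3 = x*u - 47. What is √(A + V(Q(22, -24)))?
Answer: 17*√10541 ≈ 1745.4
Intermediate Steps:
Q(u, x) = 141 - 3*u*x (Q(u, x) = -3*(x*u - 47) = -3*(u*x - 47) = -3*(-47 + u*x) = 141 - 3*u*x)
V(F) = -124 + F² (V(F) = F² - 124 = -124 + F²)
A = 70848 (A = 2214*32 = 70848)
√(A + V(Q(22, -24))) = √(70848 + (-124 + (141 - 3*22*(-24))²)) = √(70848 + (-124 + (141 + 1584)²)) = √(70848 + (-124 + 1725²)) = √(70848 + (-124 + 2975625)) = √(70848 + 2975501) = √3046349 = 17*√10541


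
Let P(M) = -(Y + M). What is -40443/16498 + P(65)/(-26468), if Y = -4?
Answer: -534719473/218334532 ≈ -2.4491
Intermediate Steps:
P(M) = 4 - M (P(M) = -(-4 + M) = 4 - M)
-40443/16498 + P(65)/(-26468) = -40443/16498 + (4 - 1*65)/(-26468) = -40443*1/16498 + (4 - 65)*(-1/26468) = -40443/16498 - 61*(-1/26468) = -40443/16498 + 61/26468 = -534719473/218334532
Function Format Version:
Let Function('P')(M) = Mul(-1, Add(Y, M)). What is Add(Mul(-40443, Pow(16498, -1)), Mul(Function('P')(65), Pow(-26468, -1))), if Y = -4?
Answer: Rational(-534719473, 218334532) ≈ -2.4491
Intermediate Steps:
Function('P')(M) = Add(4, Mul(-1, M)) (Function('P')(M) = Mul(-1, Add(-4, M)) = Add(4, Mul(-1, M)))
Add(Mul(-40443, Pow(16498, -1)), Mul(Function('P')(65), Pow(-26468, -1))) = Add(Mul(-40443, Pow(16498, -1)), Mul(Add(4, Mul(-1, 65)), Pow(-26468, -1))) = Add(Mul(-40443, Rational(1, 16498)), Mul(Add(4, -65), Rational(-1, 26468))) = Add(Rational(-40443, 16498), Mul(-61, Rational(-1, 26468))) = Add(Rational(-40443, 16498), Rational(61, 26468)) = Rational(-534719473, 218334532)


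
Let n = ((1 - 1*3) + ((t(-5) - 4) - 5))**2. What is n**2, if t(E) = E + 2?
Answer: 38416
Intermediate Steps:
t(E) = 2 + E
n = 196 (n = ((1 - 1*3) + (((2 - 5) - 4) - 5))**2 = ((1 - 3) + ((-3 - 4) - 5))**2 = (-2 + (-7 - 5))**2 = (-2 - 12)**2 = (-14)**2 = 196)
n**2 = 196**2 = 38416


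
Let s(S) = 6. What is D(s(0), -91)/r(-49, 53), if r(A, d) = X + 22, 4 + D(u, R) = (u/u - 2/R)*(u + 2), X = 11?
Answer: 380/3003 ≈ 0.12654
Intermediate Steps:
D(u, R) = -4 + (1 - 2/R)*(2 + u) (D(u, R) = -4 + (u/u - 2/R)*(u + 2) = -4 + (1 - 2/R)*(2 + u))
r(A, d) = 33 (r(A, d) = 11 + 22 = 33)
D(s(0), -91)/r(-49, 53) = ((-4 - 2*6 - 91*(-2 + 6))/(-91))/33 = -(-4 - 12 - 91*4)/91*(1/33) = -(-4 - 12 - 364)/91*(1/33) = -1/91*(-380)*(1/33) = (380/91)*(1/33) = 380/3003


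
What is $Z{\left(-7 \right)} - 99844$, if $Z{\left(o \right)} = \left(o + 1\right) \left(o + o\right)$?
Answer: $-99760$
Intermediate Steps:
$Z{\left(o \right)} = 2 o \left(1 + o\right)$ ($Z{\left(o \right)} = \left(1 + o\right) 2 o = 2 o \left(1 + o\right)$)
$Z{\left(-7 \right)} - 99844 = 2 \left(-7\right) \left(1 - 7\right) - 99844 = 2 \left(-7\right) \left(-6\right) - 99844 = 84 - 99844 = -99760$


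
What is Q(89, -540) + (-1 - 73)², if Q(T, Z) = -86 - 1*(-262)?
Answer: 5652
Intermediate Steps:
Q(T, Z) = 176 (Q(T, Z) = -86 + 262 = 176)
Q(89, -540) + (-1 - 73)² = 176 + (-1 - 73)² = 176 + (-74)² = 176 + 5476 = 5652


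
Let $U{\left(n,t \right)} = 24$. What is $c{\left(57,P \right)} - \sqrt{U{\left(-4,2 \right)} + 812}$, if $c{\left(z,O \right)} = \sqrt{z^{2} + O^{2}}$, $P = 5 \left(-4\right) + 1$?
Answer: $- 2 \sqrt{209} + 19 \sqrt{10} \approx 31.17$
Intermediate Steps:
$P = -19$ ($P = -20 + 1 = -19$)
$c{\left(z,O \right)} = \sqrt{O^{2} + z^{2}}$
$c{\left(57,P \right)} - \sqrt{U{\left(-4,2 \right)} + 812} = \sqrt{\left(-19\right)^{2} + 57^{2}} - \sqrt{24 + 812} = \sqrt{361 + 3249} - \sqrt{836} = \sqrt{3610} - 2 \sqrt{209} = 19 \sqrt{10} - 2 \sqrt{209} = - 2 \sqrt{209} + 19 \sqrt{10}$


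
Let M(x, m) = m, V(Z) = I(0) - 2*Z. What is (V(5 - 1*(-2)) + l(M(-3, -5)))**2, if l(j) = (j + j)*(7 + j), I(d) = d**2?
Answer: 1156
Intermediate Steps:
V(Z) = -2*Z (V(Z) = 0**2 - 2*Z = 0 - 2*Z = -2*Z)
l(j) = 2*j*(7 + j) (l(j) = (2*j)*(7 + j) = 2*j*(7 + j))
(V(5 - 1*(-2)) + l(M(-3, -5)))**2 = (-2*(5 - 1*(-2)) + 2*(-5)*(7 - 5))**2 = (-2*(5 + 2) + 2*(-5)*2)**2 = (-2*7 - 20)**2 = (-14 - 20)**2 = (-34)**2 = 1156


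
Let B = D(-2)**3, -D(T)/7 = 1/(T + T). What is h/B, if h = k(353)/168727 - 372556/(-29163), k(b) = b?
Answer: 4023715248064/1687760826843 ≈ 2.3841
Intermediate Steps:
D(T) = -7/(2*T) (D(T) = -7/(T + T) = -7*1/(2*T) = -7/(2*T))
B = 343/64 (B = (-7/2/(-2))**3 = (-7/2*(-1/2))**3 = (7/4)**3 = 343/64 ≈ 5.3594)
h = 62870550751/4920585501 (h = 353/168727 - 372556/(-29163) = 353*(1/168727) - 372556*(-1/29163) = 353/168727 + 372556/29163 = 62870550751/4920585501 ≈ 12.777)
h/B = 62870550751/(4920585501*(343/64)) = (62870550751/4920585501)*(64/343) = 4023715248064/1687760826843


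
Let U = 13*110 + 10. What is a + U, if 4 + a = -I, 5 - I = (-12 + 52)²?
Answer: 3031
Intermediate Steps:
I = -1595 (I = 5 - (-12 + 52)² = 5 - 1*40² = 5 - 1*1600 = 5 - 1600 = -1595)
U = 1440 (U = 1430 + 10 = 1440)
a = 1591 (a = -4 - 1*(-1595) = -4 + 1595 = 1591)
a + U = 1591 + 1440 = 3031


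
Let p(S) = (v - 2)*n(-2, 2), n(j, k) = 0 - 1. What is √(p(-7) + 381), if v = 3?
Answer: 2*√95 ≈ 19.494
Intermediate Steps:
n(j, k) = -1
p(S) = -1 (p(S) = (3 - 2)*(-1) = 1*(-1) = -1)
√(p(-7) + 381) = √(-1 + 381) = √380 = 2*√95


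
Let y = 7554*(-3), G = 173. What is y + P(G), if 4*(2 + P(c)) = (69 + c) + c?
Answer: -90241/4 ≈ -22560.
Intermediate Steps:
P(c) = 61/4 + c/2 (P(c) = -2 + ((69 + c) + c)/4 = -2 + (69 + 2*c)/4 = -2 + (69/4 + c/2) = 61/4 + c/2)
y = -22662
y + P(G) = -22662 + (61/4 + (½)*173) = -22662 + (61/4 + 173/2) = -22662 + 407/4 = -90241/4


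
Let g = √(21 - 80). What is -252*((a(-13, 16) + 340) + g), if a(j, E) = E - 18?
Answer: -85176 - 252*I*√59 ≈ -85176.0 - 1935.6*I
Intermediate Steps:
a(j, E) = -18 + E
g = I*√59 (g = √(-59) = I*√59 ≈ 7.6811*I)
-252*((a(-13, 16) + 340) + g) = -252*(((-18 + 16) + 340) + I*√59) = -252*((-2 + 340) + I*√59) = -252*(338 + I*√59) = -85176 - 252*I*√59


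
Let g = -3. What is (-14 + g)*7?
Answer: -119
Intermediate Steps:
(-14 + g)*7 = (-14 - 3)*7 = -17*7 = -119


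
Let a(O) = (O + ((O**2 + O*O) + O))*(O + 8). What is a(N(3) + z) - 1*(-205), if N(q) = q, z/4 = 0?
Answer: 469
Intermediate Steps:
z = 0 (z = 4*0 = 0)
a(O) = (8 + O)*(2*O + 2*O**2) (a(O) = (O + ((O**2 + O**2) + O))*(8 + O) = (O + (2*O**2 + O))*(8 + O) = (O + (O + 2*O**2))*(8 + O) = (2*O + 2*O**2)*(8 + O) = (8 + O)*(2*O + 2*O**2))
a(N(3) + z) - 1*(-205) = 2*(3 + 0)*(8 + (3 + 0)**2 + 9*(3 + 0)) - 1*(-205) = 2*3*(8 + 3**2 + 9*3) + 205 = 2*3*(8 + 9 + 27) + 205 = 2*3*44 + 205 = 264 + 205 = 469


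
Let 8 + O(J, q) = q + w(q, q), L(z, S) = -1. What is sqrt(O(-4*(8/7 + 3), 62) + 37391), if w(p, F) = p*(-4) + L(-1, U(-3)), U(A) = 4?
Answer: 2*sqrt(9299) ≈ 192.86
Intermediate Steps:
w(p, F) = -1 - 4*p (w(p, F) = p*(-4) - 1 = -4*p - 1 = -1 - 4*p)
O(J, q) = -9 - 3*q (O(J, q) = -8 + (q + (-1 - 4*q)) = -8 + (-1 - 3*q) = -9 - 3*q)
sqrt(O(-4*(8/7 + 3), 62) + 37391) = sqrt((-9 - 3*62) + 37391) = sqrt((-9 - 186) + 37391) = sqrt(-195 + 37391) = sqrt(37196) = 2*sqrt(9299)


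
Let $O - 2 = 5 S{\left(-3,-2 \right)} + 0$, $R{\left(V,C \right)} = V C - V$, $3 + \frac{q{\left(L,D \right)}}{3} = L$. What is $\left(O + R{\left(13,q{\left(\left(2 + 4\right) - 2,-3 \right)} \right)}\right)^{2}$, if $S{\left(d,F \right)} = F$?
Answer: $324$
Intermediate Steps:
$q{\left(L,D \right)} = -9 + 3 L$
$R{\left(V,C \right)} = - V + C V$ ($R{\left(V,C \right)} = C V - V = - V + C V$)
$O = -8$ ($O = 2 + \left(5 \left(-2\right) + 0\right) = 2 + \left(-10 + 0\right) = 2 - 10 = -8$)
$\left(O + R{\left(13,q{\left(\left(2 + 4\right) - 2,-3 \right)} \right)}\right)^{2} = \left(-8 + 13 \left(-1 - \left(9 - 3 \left(\left(2 + 4\right) - 2\right)\right)\right)\right)^{2} = \left(-8 + 13 \left(-1 - \left(9 - 3 \left(6 - 2\right)\right)\right)\right)^{2} = \left(-8 + 13 \left(-1 + \left(-9 + 3 \cdot 4\right)\right)\right)^{2} = \left(-8 + 13 \left(-1 + \left(-9 + 12\right)\right)\right)^{2} = \left(-8 + 13 \left(-1 + 3\right)\right)^{2} = \left(-8 + 13 \cdot 2\right)^{2} = \left(-8 + 26\right)^{2} = 18^{2} = 324$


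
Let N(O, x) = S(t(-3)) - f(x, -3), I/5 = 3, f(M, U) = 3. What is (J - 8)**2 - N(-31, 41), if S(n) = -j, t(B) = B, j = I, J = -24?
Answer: 1042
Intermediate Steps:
I = 15 (I = 5*3 = 15)
j = 15
S(n) = -15 (S(n) = -1*15 = -15)
N(O, x) = -18 (N(O, x) = -15 - 1*3 = -15 - 3 = -18)
(J - 8)**2 - N(-31, 41) = (-24 - 8)**2 - 1*(-18) = (-32)**2 + 18 = 1024 + 18 = 1042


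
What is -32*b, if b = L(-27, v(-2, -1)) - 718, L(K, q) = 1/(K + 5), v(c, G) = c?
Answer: 252752/11 ≈ 22977.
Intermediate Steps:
L(K, q) = 1/(5 + K)
b = -15797/22 (b = 1/(5 - 27) - 718 = 1/(-22) - 718 = -1/22 - 718 = -15797/22 ≈ -718.04)
-32*b = -32*(-15797/22) = 252752/11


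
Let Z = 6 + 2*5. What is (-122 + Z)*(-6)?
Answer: 636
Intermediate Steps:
Z = 16 (Z = 6 + 10 = 16)
(-122 + Z)*(-6) = (-122 + 16)*(-6) = -106*(-6) = 636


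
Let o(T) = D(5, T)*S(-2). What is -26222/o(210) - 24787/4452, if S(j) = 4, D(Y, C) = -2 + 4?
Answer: -1044095/318 ≈ -3283.3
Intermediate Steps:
D(Y, C) = 2
o(T) = 8 (o(T) = 2*4 = 8)
-26222/o(210) - 24787/4452 = -26222/8 - 24787/4452 = -26222*⅛ - 24787*1/4452 = -13111/4 - 3541/636 = -1044095/318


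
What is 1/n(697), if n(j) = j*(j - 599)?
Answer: 1/68306 ≈ 1.4640e-5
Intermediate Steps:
n(j) = j*(-599 + j)
1/n(697) = 1/(697*(-599 + 697)) = 1/(697*98) = 1/68306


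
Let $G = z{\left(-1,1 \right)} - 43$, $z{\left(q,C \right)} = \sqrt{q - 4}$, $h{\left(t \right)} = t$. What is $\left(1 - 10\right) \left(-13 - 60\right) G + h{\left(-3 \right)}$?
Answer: $-28254 + 657 i \sqrt{5} \approx -28254.0 + 1469.1 i$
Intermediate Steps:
$z{\left(q,C \right)} = \sqrt{-4 + q}$
$G = -43 + i \sqrt{5}$ ($G = \sqrt{-4 - 1} - 43 = \sqrt{-5} - 43 = i \sqrt{5} - 43 = -43 + i \sqrt{5} \approx -43.0 + 2.2361 i$)
$\left(1 - 10\right) \left(-13 - 60\right) G + h{\left(-3 \right)} = \left(1 - 10\right) \left(-13 - 60\right) \left(-43 + i \sqrt{5}\right) - 3 = \left(-9\right) \left(-73\right) \left(-43 + i \sqrt{5}\right) - 3 = 657 \left(-43 + i \sqrt{5}\right) - 3 = \left(-28251 + 657 i \sqrt{5}\right) - 3 = -28254 + 657 i \sqrt{5}$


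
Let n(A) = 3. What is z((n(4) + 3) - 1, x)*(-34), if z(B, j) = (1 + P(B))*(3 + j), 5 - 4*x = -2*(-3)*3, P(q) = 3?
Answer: 34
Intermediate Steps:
x = -13/4 (x = 5/4 - (-2*(-3))*3/4 = 5/4 - 3*3/2 = 5/4 - 1/4*18 = 5/4 - 9/2 = -13/4 ≈ -3.2500)
z(B, j) = 12 + 4*j (z(B, j) = (1 + 3)*(3 + j) = 4*(3 + j) = 12 + 4*j)
z((n(4) + 3) - 1, x)*(-34) = (12 + 4*(-13/4))*(-34) = (12 - 13)*(-34) = -1*(-34) = 34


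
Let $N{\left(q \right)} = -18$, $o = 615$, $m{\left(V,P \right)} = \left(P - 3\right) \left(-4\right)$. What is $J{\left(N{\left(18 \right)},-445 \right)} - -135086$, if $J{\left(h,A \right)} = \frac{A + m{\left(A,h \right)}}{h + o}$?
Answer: $\frac{80645981}{597} \approx 1.3509 \cdot 10^{5}$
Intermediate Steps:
$m{\left(V,P \right)} = 12 - 4 P$ ($m{\left(V,P \right)} = \left(-3 + P\right) \left(-4\right) = 12 - 4 P$)
$J{\left(h,A \right)} = \frac{12 + A - 4 h}{615 + h}$ ($J{\left(h,A \right)} = \frac{A - \left(-12 + 4 h\right)}{h + 615} = \frac{12 + A - 4 h}{615 + h}$)
$J{\left(N{\left(18 \right)},-445 \right)} - -135086 = \frac{12 - 445 - -72}{615 - 18} - -135086 = \frac{12 - 445 + 72}{597} + 135086 = \frac{1}{597} \left(-361\right) + 135086 = - \frac{361}{597} + 135086 = \frac{80645981}{597}$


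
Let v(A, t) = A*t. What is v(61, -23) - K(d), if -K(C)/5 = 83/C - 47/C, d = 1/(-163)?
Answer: -30743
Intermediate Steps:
d = -1/163 ≈ -0.0061350
K(C) = -180/C (K(C) = -5*(83/C - 47/C) = -180/C)
v(61, -23) - K(d) = 61*(-23) - (-180)/(-1/163) = -1403 - (-180)*(-163) = -1403 - 1*29340 = -1403 - 29340 = -30743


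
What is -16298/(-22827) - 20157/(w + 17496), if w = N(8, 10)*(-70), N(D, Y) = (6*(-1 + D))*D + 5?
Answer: 564007291/145499298 ≈ 3.8764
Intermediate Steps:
N(D, Y) = 5 + D*(-6 + 6*D) (N(D, Y) = (-6 + 6*D)*D + 5 = D*(-6 + 6*D) + 5 = 5 + D*(-6 + 6*D))
w = -23870 (w = (5 - 6*8 + 6*8**2)*(-70) = (5 - 48 + 6*64)*(-70) = (5 - 48 + 384)*(-70) = 341*(-70) = -23870)
-16298/(-22827) - 20157/(w + 17496) = -16298/(-22827) - 20157/(-23870 + 17496) = -16298*(-1/22827) - 20157/(-6374) = 16298/22827 - 20157*(-1/6374) = 16298/22827 + 20157/6374 = 564007291/145499298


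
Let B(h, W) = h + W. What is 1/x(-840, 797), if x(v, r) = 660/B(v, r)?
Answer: -43/660 ≈ -0.065151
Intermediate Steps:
B(h, W) = W + h
x(v, r) = 660/(r + v)
1/x(-840, 797) = 1/(660/(797 - 840)) = 1/(660/(-43)) = 1/(660*(-1/43)) = 1/(-660/43) = -43/660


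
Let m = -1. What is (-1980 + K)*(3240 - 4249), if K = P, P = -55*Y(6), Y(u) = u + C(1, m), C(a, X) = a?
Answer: 2386285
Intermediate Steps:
Y(u) = 1 + u (Y(u) = u + 1 = 1 + u)
P = -385 (P = -55*(1 + 6) = -55*7 = -385)
K = -385
(-1980 + K)*(3240 - 4249) = (-1980 - 385)*(3240 - 4249) = -2365*(-1009) = 2386285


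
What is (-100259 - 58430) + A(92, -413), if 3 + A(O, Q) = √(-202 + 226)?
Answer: -158692 + 2*√6 ≈ -1.5869e+5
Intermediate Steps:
A(O, Q) = -3 + 2*√6 (A(O, Q) = -3 + √(-202 + 226) = -3 + √24 = -3 + 2*√6)
(-100259 - 58430) + A(92, -413) = (-100259 - 58430) + (-3 + 2*√6) = -158689 + (-3 + 2*√6) = -158692 + 2*√6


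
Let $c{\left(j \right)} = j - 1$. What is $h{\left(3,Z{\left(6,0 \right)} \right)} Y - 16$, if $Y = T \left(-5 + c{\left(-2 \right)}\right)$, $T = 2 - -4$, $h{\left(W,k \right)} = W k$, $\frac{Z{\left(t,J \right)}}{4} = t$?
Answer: $-3472$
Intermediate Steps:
$c{\left(j \right)} = -1 + j$
$Z{\left(t,J \right)} = 4 t$
$T = 6$ ($T = 2 + 4 = 6$)
$Y = -48$ ($Y = 6 \left(-5 - 3\right) = 6 \left(-8\right) = -48$)
$h{\left(3,Z{\left(6,0 \right)} \right)} Y - 16 = 3 \cdot 4 \cdot 6 \left(-48\right) - 16 = 3 \cdot 24 \left(-48\right) - 16 = 72 \left(-48\right) - 16 = -3456 - 16 = -3472$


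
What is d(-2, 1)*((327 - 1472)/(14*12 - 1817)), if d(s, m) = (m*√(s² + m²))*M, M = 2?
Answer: 2290*√5/1649 ≈ 3.1053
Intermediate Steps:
d(s, m) = 2*m*√(m² + s²) (d(s, m) = (m*√(s² + m²))*2 = (m*√(m² + s²))*2 = 2*m*√(m² + s²))
d(-2, 1)*((327 - 1472)/(14*12 - 1817)) = (2*1*√(1² + (-2)²))*((327 - 1472)/(14*12 - 1817)) = (2*1*√(1 + 4))*(-1145/(168 - 1817)) = (2*1*√5)*(-1145/(-1649)) = (2*√5)*(-1145*(-1/1649)) = (2*√5)*(1145/1649) = 2290*√5/1649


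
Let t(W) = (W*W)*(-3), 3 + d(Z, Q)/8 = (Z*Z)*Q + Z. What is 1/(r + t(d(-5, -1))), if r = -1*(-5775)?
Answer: -1/203313 ≈ -4.9185e-6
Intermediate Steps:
d(Z, Q) = -24 + 8*Z + 8*Q*Z² (d(Z, Q) = -24 + 8*((Z*Z)*Q + Z) = -24 + 8*(Z²*Q + Z) = -24 + 8*(Q*Z² + Z) = -24 + 8*(Z + Q*Z²) = -24 + (8*Z + 8*Q*Z²) = -24 + 8*Z + 8*Q*Z²)
t(W) = -3*W² (t(W) = W²*(-3) = -3*W²)
r = 5775
1/(r + t(d(-5, -1))) = 1/(5775 - 3*(-24 + 8*(-5) + 8*(-1)*(-5)²)²) = 1/(5775 - 3*(-24 - 40 + 8*(-1)*25)²) = 1/(5775 - 3*(-24 - 40 - 200)²) = 1/(5775 - 3*(-264)²) = 1/(5775 - 3*69696) = 1/(5775 - 209088) = 1/(-203313) = -1/203313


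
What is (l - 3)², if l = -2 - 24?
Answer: 841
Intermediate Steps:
l = -26
(l - 3)² = (-26 - 3)² = (-29)² = 841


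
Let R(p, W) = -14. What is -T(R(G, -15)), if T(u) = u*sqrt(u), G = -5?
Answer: 14*I*sqrt(14) ≈ 52.383*I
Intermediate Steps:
T(u) = u**(3/2)
-T(R(G, -15)) = -(-14)**(3/2) = -(-14)*I*sqrt(14) = 14*I*sqrt(14)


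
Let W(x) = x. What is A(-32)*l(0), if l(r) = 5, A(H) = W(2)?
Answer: 10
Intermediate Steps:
A(H) = 2
A(-32)*l(0) = 2*5 = 10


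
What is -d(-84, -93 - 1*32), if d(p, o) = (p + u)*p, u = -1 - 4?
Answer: -7476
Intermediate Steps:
u = -5
d(p, o) = p*(-5 + p) (d(p, o) = (p - 5)*p = (-5 + p)*p = p*(-5 + p))
-d(-84, -93 - 1*32) = -(-84)*(-5 - 84) = -(-84)*(-89) = -1*7476 = -7476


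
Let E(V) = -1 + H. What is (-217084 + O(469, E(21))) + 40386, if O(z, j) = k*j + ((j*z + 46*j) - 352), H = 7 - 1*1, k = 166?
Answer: -173645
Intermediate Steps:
H = 6 (H = 7 - 1 = 6)
E(V) = 5 (E(V) = -1 + 6 = 5)
O(z, j) = -352 + 212*j + j*z (O(z, j) = 166*j + ((j*z + 46*j) - 352) = 166*j + ((46*j + j*z) - 352) = 166*j + (-352 + 46*j + j*z) = -352 + 212*j + j*z)
(-217084 + O(469, E(21))) + 40386 = (-217084 + (-352 + 212*5 + 5*469)) + 40386 = (-217084 + (-352 + 1060 + 2345)) + 40386 = (-217084 + 3053) + 40386 = -214031 + 40386 = -173645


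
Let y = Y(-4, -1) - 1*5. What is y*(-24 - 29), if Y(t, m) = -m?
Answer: 212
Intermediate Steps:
y = -4 (y = -1*(-1) - 1*5 = 1 - 5 = -4)
y*(-24 - 29) = -4*(-24 - 29) = -4*(-53) = 212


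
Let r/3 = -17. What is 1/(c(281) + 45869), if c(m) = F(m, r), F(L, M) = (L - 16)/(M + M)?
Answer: 102/4678373 ≈ 2.1802e-5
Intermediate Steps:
r = -51 (r = 3*(-17) = -51)
F(L, M) = (-16 + L)/(2*M) (F(L, M) = (-16 + L)/((2*M)) = (-16 + L)*(1/(2*M)) = (-16 + L)/(2*M))
c(m) = 8/51 - m/102 (c(m) = (½)*(-16 + m)/(-51) = (½)*(-1/51)*(-16 + m) = 8/51 - m/102)
1/(c(281) + 45869) = 1/((8/51 - 1/102*281) + 45869) = 1/((8/51 - 281/102) + 45869) = 1/(-265/102 + 45869) = 1/(4678373/102) = 102/4678373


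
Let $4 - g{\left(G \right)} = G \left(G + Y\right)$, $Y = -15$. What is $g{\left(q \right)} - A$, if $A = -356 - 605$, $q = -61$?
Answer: $-3671$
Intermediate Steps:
$g{\left(G \right)} = 4 - G \left(-15 + G\right)$ ($g{\left(G \right)} = 4 - G \left(G - 15\right) = 4 - G \left(-15 + G\right)$)
$A = -961$ ($A = -356 - 605 = -961$)
$g{\left(q \right)} - A = \left(4 - \left(-61\right)^{2} + 15 \left(-61\right)\right) - -961 = \left(4 - 3721 - 915\right) + 961 = -4632 + 961 = -3671$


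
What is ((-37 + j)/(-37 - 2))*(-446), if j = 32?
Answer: -2230/39 ≈ -57.180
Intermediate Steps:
((-37 + j)/(-37 - 2))*(-446) = ((-37 + 32)/(-37 - 2))*(-446) = -5/(-39)*(-446) = -5*(-1/39)*(-446) = (5/39)*(-446) = -2230/39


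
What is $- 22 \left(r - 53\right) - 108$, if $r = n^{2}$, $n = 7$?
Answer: $-20$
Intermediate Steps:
$r = 49$ ($r = 7^{2} = 49$)
$- 22 \left(r - 53\right) - 108 = - 22 \left(49 - 53\right) - 108 = \left(-22\right) \left(-4\right) - 108 = 88 - 108 = -20$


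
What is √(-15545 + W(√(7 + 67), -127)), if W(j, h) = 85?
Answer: 2*I*√3865 ≈ 124.34*I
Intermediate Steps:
√(-15545 + W(√(7 + 67), -127)) = √(-15545 + 85) = √(-15460) = 2*I*√3865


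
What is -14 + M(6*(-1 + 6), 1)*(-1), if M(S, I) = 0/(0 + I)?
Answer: -14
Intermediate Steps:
M(S, I) = 0 (M(S, I) = 0/I = 0)
-14 + M(6*(-1 + 6), 1)*(-1) = -14 + 0*(-1) = -14 + 0 = -14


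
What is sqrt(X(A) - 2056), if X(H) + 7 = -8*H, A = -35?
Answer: I*sqrt(1783) ≈ 42.226*I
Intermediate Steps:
X(H) = -7 - 8*H
sqrt(X(A) - 2056) = sqrt((-7 - 8*(-35)) - 2056) = sqrt((-7 + 280) - 2056) = sqrt(273 - 2056) = sqrt(-1783) = I*sqrt(1783)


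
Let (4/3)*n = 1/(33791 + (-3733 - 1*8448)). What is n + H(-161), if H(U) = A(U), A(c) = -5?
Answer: -432197/86440 ≈ -5.0000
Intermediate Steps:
H(U) = -5
n = 3/86440 (n = 3/(4*(33791 + (-3733 - 1*8448))) = 3/(4*(33791 + (-3733 - 8448))) = 3/(4*(33791 - 12181)) = (¾)/21610 = (¾)*(1/21610) = 3/86440 ≈ 3.4706e-5)
n + H(-161) = 3/86440 - 5 = -432197/86440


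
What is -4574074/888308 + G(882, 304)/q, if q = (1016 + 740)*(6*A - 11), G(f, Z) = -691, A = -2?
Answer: -46030969971/8969245876 ≈ -5.1321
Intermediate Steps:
q = -40388 (q = (1016 + 740)*(6*(-2) - 11) = 1756*(-12 - 11) = 1756*(-23) = -40388)
-4574074/888308 + G(882, 304)/q = -4574074/888308 - 691/(-40388) = -4574074*1/888308 - 691*(-1/40388) = -2287037/444154 + 691/40388 = -46030969971/8969245876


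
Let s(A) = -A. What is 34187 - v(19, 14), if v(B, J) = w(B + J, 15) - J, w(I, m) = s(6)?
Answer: 34207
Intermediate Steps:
w(I, m) = -6 (w(I, m) = -1*6 = -6)
v(B, J) = -6 - J
34187 - v(19, 14) = 34187 - (-6 - 1*14) = 34187 - (-6 - 14) = 34187 - 1*(-20) = 34187 + 20 = 34207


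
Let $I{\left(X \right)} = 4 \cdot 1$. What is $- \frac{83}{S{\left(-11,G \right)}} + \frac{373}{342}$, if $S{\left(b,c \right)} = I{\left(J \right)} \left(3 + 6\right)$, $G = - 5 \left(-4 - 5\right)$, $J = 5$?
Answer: $- \frac{277}{228} \approx -1.2149$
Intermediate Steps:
$I{\left(X \right)} = 4$
$G = 45$ ($G = \left(-5\right) \left(-9\right) = 45$)
$S{\left(b,c \right)} = 36$ ($S{\left(b,c \right)} = 4 \left(3 + 6\right) = 4 \cdot 9 = 36$)
$- \frac{83}{S{\left(-11,G \right)}} + \frac{373}{342} = - \frac{83}{36} + \frac{373}{342} = - \frac{277}{228}$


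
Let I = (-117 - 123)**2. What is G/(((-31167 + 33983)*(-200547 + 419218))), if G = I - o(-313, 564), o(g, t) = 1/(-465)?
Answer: 26784001/286336554240 ≈ 9.3540e-5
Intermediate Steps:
I = 57600 (I = (-240)**2 = 57600)
o(g, t) = -1/465
G = 26784001/465 (G = 57600 - 1*(-1/465) = 57600 + 1/465 = 26784001/465 ≈ 57600.)
G/(((-31167 + 33983)*(-200547 + 419218))) = 26784001/(465*(((-31167 + 33983)*(-200547 + 419218)))) = 26784001/(465*((2816*218671))) = (26784001/465)/615777536 = (26784001/465)*(1/615777536) = 26784001/286336554240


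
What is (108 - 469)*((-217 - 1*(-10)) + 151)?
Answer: 20216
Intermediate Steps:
(108 - 469)*((-217 - 1*(-10)) + 151) = -361*((-217 + 10) + 151) = -361*(-207 + 151) = -361*(-56) = 20216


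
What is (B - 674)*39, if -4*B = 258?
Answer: -57603/2 ≈ -28802.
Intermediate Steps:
B = -129/2 (B = -¼*258 = -129/2 ≈ -64.500)
(B - 674)*39 = (-129/2 - 674)*39 = -1477/2*39 = -57603/2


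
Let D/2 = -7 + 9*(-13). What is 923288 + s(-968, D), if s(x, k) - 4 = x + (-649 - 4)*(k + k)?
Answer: 1246212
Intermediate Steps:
D = -248 (D = 2*(-7 + 9*(-13)) = 2*(-7 - 117) = 2*(-124) = -248)
s(x, k) = 4 + x - 1306*k (s(x, k) = 4 + (x + (-649 - 4)*(k + k)) = 4 + (x - 1306*k) = 4 + x - 1306*k)
923288 + s(-968, D) = 923288 + (4 - 968 - 1306*(-248)) = 923288 + (4 - 968 + 323888) = 923288 + 322924 = 1246212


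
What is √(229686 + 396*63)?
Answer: 37*√186 ≈ 504.61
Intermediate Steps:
√(229686 + 396*63) = √(229686 + 24948) = √254634 = 37*√186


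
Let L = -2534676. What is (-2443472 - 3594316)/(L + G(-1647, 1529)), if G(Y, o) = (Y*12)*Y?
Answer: -503149/2501386 ≈ -0.20115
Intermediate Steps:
G(Y, o) = 12*Y² (G(Y, o) = (12*Y)*Y = 12*Y²)
(-2443472 - 3594316)/(L + G(-1647, 1529)) = (-2443472 - 3594316)/(-2534676 + 12*(-1647)²) = -6037788/(-2534676 + 12*2712609) = -6037788/(-2534676 + 32551308) = -6037788/30016632 = -6037788*1/30016632 = -503149/2501386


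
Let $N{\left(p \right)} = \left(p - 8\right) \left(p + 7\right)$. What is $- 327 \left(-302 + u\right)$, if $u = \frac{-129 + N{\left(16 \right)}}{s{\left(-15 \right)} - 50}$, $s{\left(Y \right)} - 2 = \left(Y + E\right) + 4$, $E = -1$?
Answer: $\frac{396215}{4} \approx 99054.0$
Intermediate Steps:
$s{\left(Y \right)} = 5 + Y$ ($s{\left(Y \right)} = 2 + \left(\left(Y - 1\right) + 4\right) = 2 + \left(\left(-1 + Y\right) + 4\right) = 2 + \left(3 + Y\right) = 5 + Y$)
$N{\left(p \right)} = \left(-8 + p\right) \left(7 + p\right)$
$u = - \frac{11}{12}$ ($u = \frac{-129 - \left(72 - 256\right)}{\left(5 - 15\right) - 50} = \frac{-129 - -184}{-10 - 50} = \frac{-129 + 184}{-60} = 55 \left(- \frac{1}{60}\right) = - \frac{11}{12} \approx -0.91667$)
$- 327 \left(-302 + u\right) = - 327 \left(-302 - \frac{11}{12}\right) = \left(-327\right) \left(- \frac{3635}{12}\right) = \frac{396215}{4}$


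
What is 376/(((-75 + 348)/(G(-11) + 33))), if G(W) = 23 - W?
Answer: 25192/273 ≈ 92.278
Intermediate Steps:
376/(((-75 + 348)/(G(-11) + 33))) = 376/(((-75 + 348)/((23 - 1*(-11)) + 33))) = 376/((273/((23 + 11) + 33))) = 376/((273/(34 + 33))) = 376/((273/67)) = 376/((273*(1/67))) = 376/(273/67) = 376*(67/273) = 25192/273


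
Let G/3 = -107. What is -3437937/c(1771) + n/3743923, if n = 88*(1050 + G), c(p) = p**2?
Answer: -12670162443819/11742593598043 ≈ -1.0790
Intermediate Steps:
G = -321 (G = 3*(-107) = -321)
n = 64152 (n = 88*(1050 - 321) = 88*729 = 64152)
-3437937/c(1771) + n/3743923 = -3437937/(1771**2) + 64152/3743923 = -3437937/3136441 + 64152*(1/3743923) = -3437937*1/3136441 + 64152/3743923 = -3437937/3136441 + 64152/3743923 = -12670162443819/11742593598043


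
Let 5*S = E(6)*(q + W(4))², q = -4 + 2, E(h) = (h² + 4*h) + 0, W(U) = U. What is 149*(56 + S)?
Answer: 15496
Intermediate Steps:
E(h) = h² + 4*h
q = -2
S = 48 (S = ((6*(4 + 6))*(-2 + 4)²)/5 = ((6*10)*2²)/5 = (60*4)/5 = (⅕)*240 = 48)
149*(56 + S) = 149*(56 + 48) = 149*104 = 15496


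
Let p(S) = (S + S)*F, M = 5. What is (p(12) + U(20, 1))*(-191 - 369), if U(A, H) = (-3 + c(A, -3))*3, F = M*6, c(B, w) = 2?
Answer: -401520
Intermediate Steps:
F = 30 (F = 5*6 = 30)
p(S) = 60*S (p(S) = (S + S)*30 = (2*S)*30 = 60*S)
U(A, H) = -3 (U(A, H) = (-3 + 2)*3 = -1*3 = -3)
(p(12) + U(20, 1))*(-191 - 369) = (60*12 - 3)*(-191 - 369) = (720 - 3)*(-560) = 717*(-560) = -401520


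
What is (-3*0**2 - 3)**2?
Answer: 9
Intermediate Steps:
(-3*0**2 - 3)**2 = (-3*0 - 3)**2 = (0 - 3)**2 = (-3)**2 = 9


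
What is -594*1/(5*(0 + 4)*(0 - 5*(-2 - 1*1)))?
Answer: -99/50 ≈ -1.9800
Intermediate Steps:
-594*1/(5*(0 + 4)*(0 - 5*(-2 - 1*1))) = -594*1/(20*(0 - 5*(-2 - 1))) = -594*1/(20*(0 - 5*(-3))) = -594*1/(20*(0 + 15)) = -594/(20*15) = -594/300 = -594*1/300 = -99/50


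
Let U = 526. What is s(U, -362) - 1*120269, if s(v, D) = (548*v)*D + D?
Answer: -104466407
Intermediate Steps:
s(v, D) = D + 548*D*v (s(v, D) = 548*D*v + D = D + 548*D*v)
s(U, -362) - 1*120269 = -362*(1 + 548*526) - 1*120269 = -362*(1 + 288248) - 120269 = -362*288249 - 120269 = -104346138 - 120269 = -104466407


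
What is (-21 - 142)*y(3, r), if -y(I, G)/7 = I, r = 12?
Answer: 3423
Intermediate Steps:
y(I, G) = -7*I
(-21 - 142)*y(3, r) = (-21 - 142)*(-7*3) = -163*(-21) = 3423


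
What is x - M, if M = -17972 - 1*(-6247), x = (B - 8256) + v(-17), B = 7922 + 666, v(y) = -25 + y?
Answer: 12015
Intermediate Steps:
B = 8588
x = 290 (x = (8588 - 8256) + (-25 - 17) = 332 - 42 = 290)
M = -11725 (M = -17972 + 6247 = -11725)
x - M = 290 - 1*(-11725) = 290 + 11725 = 12015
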